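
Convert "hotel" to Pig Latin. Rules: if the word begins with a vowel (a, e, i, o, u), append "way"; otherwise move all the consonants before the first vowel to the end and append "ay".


Word: "hotel"
Starts with consonant(s) → move to end, add 'ay'
Consonant cluster: "h"
Pig Latin = "otelhay"


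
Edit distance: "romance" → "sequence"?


Word 1: "romance" (length 7)
Word 2: "sequence" (length 8)
One optimal edit sequence (insert/delete/substitute each cost 1):
  1. insert 's'  (+1)
  2. substitute 'r' -> 'e'  (+1)
  3. substitute 'o' -> 'q'  (+1)
  4. substitute 'm' -> 'u'  (+1)
  5. substitute 'a' -> 'e'  (+1)
  6. keep 'n'
  7. keep 'c'
  8. keep 'e'
Total edit operations: 5
Edit distance = 5


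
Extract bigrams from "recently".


Word: "recently" (length 8)
Number of bigrams = 8 - 2 + 1 = 7
  Position 0: "re"
  Position 1: "ec"
  Position 2: "ce"
  Position 3: "en"
  Position 4: "nt"
  Position 5: "tl"
  Position 6: "ly"
Bigrams = "re", "ec", "ce", "en", "nt", "tl", "ly"


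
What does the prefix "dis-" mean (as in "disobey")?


Prefix: dis-
Example: disobey (dis- + obey)
Meaning = not / opposite


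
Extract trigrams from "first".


Word: "first" (length 5)
Number of trigrams = 5 - 3 + 1 = 3
  Position 0: "fir"
  Position 1: "irs"
  Position 2: "rst"
Trigrams = "fir", "irs", "rst"


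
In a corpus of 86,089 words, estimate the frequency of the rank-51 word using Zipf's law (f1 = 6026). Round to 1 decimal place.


Zipf's law: f(r) = f(1) / r
f(1) = 6026
f(51) = 6026 / 51
= 118.2 occurrences


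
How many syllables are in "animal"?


Word: "animal"
Syllable breakdown: an | i | mal
Counting: 3 parts
= 3 syllables


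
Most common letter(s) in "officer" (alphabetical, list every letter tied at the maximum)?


Word: "officer"
Letter counts:
  'c': 1
  'e': 1
  'f': 2
  'i': 1
  'o': 1
  'r': 1
Maximum count = 2
Most frequent = 'f' (2 times each)


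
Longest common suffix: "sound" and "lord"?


Word 1: "sound"
Word 2: "lord"
Comparing from end:
  Pos -1: 'd' == 'd'
  Pos -2: 'n' != 'r' (stop)
LCS = "d" (length 1)


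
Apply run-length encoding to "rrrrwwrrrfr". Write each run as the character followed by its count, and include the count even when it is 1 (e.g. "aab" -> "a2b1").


String: "rrrrwwrrrfr"
Scanning for consecutive runs:
  'r' x 4
  'w' x 2
  'r' x 3
  'f' x 1
  'r' x 1
RLE = "r4w2r3f1r1"


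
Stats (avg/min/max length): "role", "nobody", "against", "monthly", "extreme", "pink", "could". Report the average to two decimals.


Lengths: "role"=4, "nobody"=6, "against"=7, "monthly"=7, "extreme"=7, "pink"=4, "could"=5
Sum = 40, Count = 7
Average = 40/7 = 5.71
= avg=5.71, min=4, max=7


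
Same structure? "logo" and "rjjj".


Pattern of "logo": [0, 1, 2, 1]
Pattern of "rjjj": [0, 1, 1, 1]
Patterns do not match
Same pattern = No


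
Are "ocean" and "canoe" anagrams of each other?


Word 1: "ocean" → sorted: aceno
Word 2: "canoe" → sorted: aceno
Same letters? aceno == aceno
Anagram = Yes


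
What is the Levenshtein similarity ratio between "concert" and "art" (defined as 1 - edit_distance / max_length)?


Word 1: "concert" (length 7)
Word 2: "art" (length 3)
One optimal edit sequence:
  1. delete 'c'  (+1)
  2. delete 'o'  (+1)
  3. delete 'n'  (+1)
  4. delete 'c'  (+1)
  5. substitute 'e' -> 'a'  (+1)
  6. keep 'r'
  7. keep 't'
Edit distance = 5
Max length = max(7, 3) = 7
Similarity = 1 - 5/7
= 0.2857


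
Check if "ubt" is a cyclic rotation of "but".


Word: "but", Candidate: "ubt"
Method: check if candidate is substring of word+word
"butbut" contains "ubt"? No
Is rotation = No


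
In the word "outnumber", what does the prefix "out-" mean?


Prefix: out-
Example: outnumber (out- + number)
Meaning = surpass


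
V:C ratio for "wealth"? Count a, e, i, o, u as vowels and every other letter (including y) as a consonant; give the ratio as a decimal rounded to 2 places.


Word: "wealth"
Vowels (a,e,i,o,u): 2
Consonants: 4
Ratio = 2/4
= 0.50


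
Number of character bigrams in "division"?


Word: "division" (length 8)
Number of 2-grams = length - 2 + 1 = 8 - 2 + 1
= 7


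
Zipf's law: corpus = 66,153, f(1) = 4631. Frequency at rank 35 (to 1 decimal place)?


Zipf's law: f(r) = f(1) / r
f(1) = 4631
f(35) = 4631 / 35
= 132.3 occurrences


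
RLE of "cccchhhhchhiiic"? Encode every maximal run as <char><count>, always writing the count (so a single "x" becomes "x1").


String: "cccchhhhchhiiic"
Scanning for consecutive runs:
  'c' x 4
  'h' x 4
  'c' x 1
  'h' x 2
  'i' x 3
  'c' x 1
RLE = "c4h4c1h2i3c1"


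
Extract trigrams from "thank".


Word: "thank" (length 5)
Number of trigrams = 5 - 3 + 1 = 3
  Position 0: "tha"
  Position 1: "han"
  Position 2: "ank"
Trigrams = "tha", "han", "ank"


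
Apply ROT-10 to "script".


Word: "script"
Shift: 10
Each letter → (letter + shift) mod 26:
  's' (18) + 10 = 2 → 'c'
  'c' (2) + 10 = 12 → 'm'
  'r' (17) + 10 = 1 → 'b'
  'i' (8) + 10 = 18 → 's'
  'p' (15) + 10 = 25 → 'z'
  't' (19) + 10 = 3 → 'd'
Result = "cmbszd"


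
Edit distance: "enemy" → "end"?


Word 1: "enemy" (length 5)
Word 2: "end" (length 3)
One optimal edit sequence (insert/delete/substitute each cost 1):
  1. keep 'e'
  2. keep 'n'
  3. delete 'e'  (+1)
  4. delete 'm'  (+1)
  5. substitute 'y' -> 'd'  (+1)
Total edit operations: 3
Edit distance = 3


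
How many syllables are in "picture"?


Word: "picture"
Syllable breakdown: pic / ture
Counting: 2 parts
= 2 syllables


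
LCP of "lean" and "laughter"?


Word 1: "lean"
Word 2: "laughter"
Comparing from start:
  Pos 0: 'l' == 'l'
  Pos 1: 'e' != 'a' (stop)
LCP = "l" (length 1)


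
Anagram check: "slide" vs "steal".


Word 1: "slide" → sorted: deils
Word 2: "steal" → sorted: aelst
Same letters? deils != aelst
Anagram = No


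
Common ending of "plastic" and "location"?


Word 1: "plastic"
Word 2: "location"
Comparing from end:
  Pos -1: 'c' != 'n' (stop)
LCS = "" (length 0)


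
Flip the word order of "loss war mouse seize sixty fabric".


Original: "loss war mouse seize sixty fabric"
Words (1..n): loss | war | mouse | seize | sixty | fabric
Reversed (n..1): fabric | sixty | seize | mouse | war | loss
Result = "fabric sixty seize mouse war loss"


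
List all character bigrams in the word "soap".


Word: "soap" (length 4)
Number of bigrams = 4 - 2 + 1 = 3
  Position 0: "so"
  Position 1: "oa"
  Position 2: "ap"
Bigrams = "so", "oa", "ap"


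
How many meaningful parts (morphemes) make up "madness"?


Word: "madness"
Morphemes: mad | -ness
Each morpheme carries meaning
= 2 morphemes


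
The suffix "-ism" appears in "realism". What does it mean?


Suffix: -ism
Example: realism = real + -ism
Meaning = belief / practice


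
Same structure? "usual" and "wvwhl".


Pattern of "usual": [0, 1, 0, 2, 3]
Pattern of "wvwhl": [0, 1, 0, 2, 3]
Patterns match
Same pattern = Yes


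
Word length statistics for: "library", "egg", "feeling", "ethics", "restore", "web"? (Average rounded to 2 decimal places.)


Lengths: "library"=7, "egg"=3, "feeling"=7, "ethics"=6, "restore"=7, "web"=3
Sum = 33, Count = 6
Average = 33/6 = 5.50
= avg=5.50, min=3, max=7


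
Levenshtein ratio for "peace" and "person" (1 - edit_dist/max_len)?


Word 1: "peace" (length 5)
Word 2: "person" (length 6)
One optimal edit sequence:
  1. keep 'p'
  2. keep 'e'
  3. insert 'r'  (+1)
  4. substitute 'a' -> 's'  (+1)
  5. substitute 'c' -> 'o'  (+1)
  6. substitute 'e' -> 'n'  (+1)
Edit distance = 4
Max length = max(5, 6) = 6
Similarity = 1 - 4/6
= 0.3333


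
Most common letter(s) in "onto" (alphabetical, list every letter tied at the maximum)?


Word: "onto"
Letter counts:
  'n': 1
  'o': 2
  't': 1
Maximum count = 2
Most frequent = 'o' (2 times each)


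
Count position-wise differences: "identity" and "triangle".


Comparing character by character (same length = 8):
  Pos 0: 'i' vs 't' !=
  Pos 1: 'd' vs 'r' !=
  Pos 2: 'e' vs 'i' !=
  Pos 3: 'n' vs 'a' !=
  Pos 4: 't' vs 'n' !=
  Pos 5: 'i' vs 'g' !=
  Pos 6: 't' vs 'l' !=
  Pos 7: 'y' vs 'e' !=
Hamming distance = 8


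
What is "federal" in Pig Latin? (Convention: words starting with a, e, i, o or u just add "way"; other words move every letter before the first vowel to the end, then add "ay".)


Word: "federal"
Starts with consonant(s) → move to end, add 'ay'
Consonant cluster: "f"
Pig Latin = "ederalfay"


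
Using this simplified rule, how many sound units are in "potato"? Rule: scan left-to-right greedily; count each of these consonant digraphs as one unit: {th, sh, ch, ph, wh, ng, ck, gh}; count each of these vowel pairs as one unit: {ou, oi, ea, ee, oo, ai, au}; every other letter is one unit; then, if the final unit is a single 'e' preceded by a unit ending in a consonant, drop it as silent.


Word: "potato" (6 letters)
Left-to-right scan:
  [1] 'p' (letter)
  [2] 'o' (letter)
  [3] 't' (letter)
  [4] 'a' (letter)
  [5] 't' (letter)
  [6] 'o' (letter)
Units from scan: 6
Sound units = 6 units


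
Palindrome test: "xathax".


Word: "xathax"
Reversed: "xahtax"
Forward == Backward? xathax != xahtax
Palindrome = No


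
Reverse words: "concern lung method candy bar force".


Original: "concern lung method candy bar force"
Words (1..n): concern | lung | method | candy | bar | force
Reversed (n..1): force | bar | candy | method | lung | concern
Result = "force bar candy method lung concern"


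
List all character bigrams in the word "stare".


Word: "stare" (length 5)
Number of bigrams = 5 - 2 + 1 = 4
  Position 0: "st"
  Position 1: "ta"
  Position 2: "ar"
  Position 3: "re"
Bigrams = "st", "ta", "ar", "re"


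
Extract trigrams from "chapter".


Word: "chapter" (length 7)
Number of trigrams = 7 - 3 + 1 = 5
  Position 0: "cha"
  Position 1: "hap"
  Position 2: "apt"
  Position 3: "pte"
  Position 4: "ter"
Trigrams = "cha", "hap", "apt", "pte", "ter"


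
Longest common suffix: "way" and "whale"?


Word 1: "way"
Word 2: "whale"
Comparing from end:
  Pos -1: 'y' != 'e' (stop)
LCS = "" (length 0)


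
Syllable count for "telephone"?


Word: "telephone"
Syllable breakdown: tel | e | phone
Counting: 3 parts
= 3 syllables


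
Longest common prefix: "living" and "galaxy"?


Word 1: "living"
Word 2: "galaxy"
Comparing from start:
  Pos 0: 'l' != 'g' (stop)
LCP = "" (length 0)


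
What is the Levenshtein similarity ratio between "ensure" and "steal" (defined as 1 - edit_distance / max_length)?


Word 1: "ensure" (length 6)
Word 2: "steal" (length 5)
One optimal edit sequence:
  1. delete 'e'  (+1)
  2. substitute 'n' -> 's'  (+1)
  3. substitute 's' -> 't'  (+1)
  4. substitute 'u' -> 'e'  (+1)
  5. substitute 'r' -> 'a'  (+1)
  6. substitute 'e' -> 'l'  (+1)
Edit distance = 6
Max length = max(6, 5) = 6
Similarity = 1 - 6/6
= 0.0000


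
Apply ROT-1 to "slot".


Word: "slot"
Shift: 1
Each letter → (letter + shift) mod 26:
  's' (18) + 1 = 19 → 't'
  'l' (11) + 1 = 12 → 'm'
  'o' (14) + 1 = 15 → 'p'
  't' (19) + 1 = 20 → 'u'
Result = "tmpu"


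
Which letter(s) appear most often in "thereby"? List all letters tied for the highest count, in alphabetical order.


Word: "thereby"
Letter counts:
  'b': 1
  'e': 2
  'h': 1
  'r': 1
  't': 1
  'y': 1
Maximum count = 2
Most frequent = 'e' (2 times each)


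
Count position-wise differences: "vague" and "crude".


Comparing character by character (same length = 5):
  Pos 0: 'v' vs 'c' !=
  Pos 1: 'a' vs 'r' !=
  Pos 2: 'g' vs 'u' !=
  Pos 3: 'u' vs 'd' !=
  Pos 4: 'e' vs 'e' =
Hamming distance = 4


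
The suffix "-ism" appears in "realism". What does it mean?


Suffix: -ism
Example: realism (real + -ism)
Meaning = belief / practice


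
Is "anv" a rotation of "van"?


Word: "van", Candidate: "anv"
Method: check if candidate is substring of word+word
"vanvan" contains "anv"? Yes
Is rotation = Yes


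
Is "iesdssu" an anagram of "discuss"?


Word 1: "discuss" → sorted: cdisssu
Word 2: "iesdssu" → sorted: deisssu
Same letters? cdisssu != deisssu
Anagram = No


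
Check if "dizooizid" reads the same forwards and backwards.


Word: "dizooizid"
Reversed: "dizioozid"
Forward == Backward? dizooizid != dizioozid
Palindrome = No


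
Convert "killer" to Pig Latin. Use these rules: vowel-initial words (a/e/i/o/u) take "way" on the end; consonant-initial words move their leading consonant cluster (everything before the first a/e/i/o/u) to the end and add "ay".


Word: "killer"
Starts with consonant(s) → move to end, add 'ay'
Consonant cluster: "k"
Pig Latin = "illerkay"


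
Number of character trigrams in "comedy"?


Word: "comedy" (length 6)
Number of 3-grams = length - 3 + 1 = 6 - 3 + 1
= 4


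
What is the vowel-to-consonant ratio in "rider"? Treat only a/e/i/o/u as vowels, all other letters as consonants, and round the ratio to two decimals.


Word: "rider"
Vowels (a,e,i,o,u): 2
Consonants: 3
Ratio = 2/3
= 0.67


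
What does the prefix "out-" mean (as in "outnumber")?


Prefix: out-
As in: outnumber -> out- + number
Meaning = surpass


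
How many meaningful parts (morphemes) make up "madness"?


Word: "madness"
Morphemes: mad + -ness
Each morpheme carries meaning
= 2 morphemes


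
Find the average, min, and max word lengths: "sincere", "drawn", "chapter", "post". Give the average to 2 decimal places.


Lengths: "sincere"=7, "drawn"=5, "chapter"=7, "post"=4
Sum = 23, Count = 4
Average = 23/4 = 5.75
= avg=5.75, min=4, max=7


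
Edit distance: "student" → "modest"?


Word 1: "student" (length 7)
Word 2: "modest" (length 6)
One optimal edit sequence (insert/delete/substitute each cost 1):
  1. delete 's'  (+1)
  2. substitute 't' -> 'm'  (+1)
  3. substitute 'u' -> 'o'  (+1)
  4. keep 'd'
  5. keep 'e'
  6. substitute 'n' -> 's'  (+1)
  7. keep 't'
Total edit operations: 4
Edit distance = 4


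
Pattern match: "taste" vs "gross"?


Pattern of "taste": [0, 1, 2, 0, 3]
Pattern of "gross": [0, 1, 2, 3, 3]
Patterns do not match
Same pattern = No


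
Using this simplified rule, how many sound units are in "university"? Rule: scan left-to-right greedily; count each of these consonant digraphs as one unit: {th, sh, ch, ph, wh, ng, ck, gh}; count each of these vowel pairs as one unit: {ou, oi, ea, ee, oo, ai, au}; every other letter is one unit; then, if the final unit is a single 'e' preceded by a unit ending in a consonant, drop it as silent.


Word: "university" (10 letters)
Left-to-right scan:
  [1] 'u' (letter)
  [2] 'n' (letter)
  [3] 'i' (letter)
  [4] 'v' (letter)
  [5] 'e' (letter)
  [6] 'r' (letter)
  [7] 's' (letter)
  [8] 'i' (letter)
  [9] 't' (letter)
  [10] 'y' (letter)
Units from scan: 10
Sound units = 10 units


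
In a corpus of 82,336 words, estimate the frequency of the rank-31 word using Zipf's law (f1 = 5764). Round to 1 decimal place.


Zipf's law: f(r) = f(1) / r
f(1) = 5764
f(31) = 5764 / 31
= 185.9 occurrences


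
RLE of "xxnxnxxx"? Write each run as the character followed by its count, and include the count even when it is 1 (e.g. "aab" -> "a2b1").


String: "xxnxnxxx"
Scanning for consecutive runs:
  'x' x 2
  'n' x 1
  'x' x 1
  'n' x 1
  'x' x 3
RLE = "x2n1x1n1x3"


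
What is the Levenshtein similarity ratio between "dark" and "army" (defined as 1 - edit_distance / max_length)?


Word 1: "dark" (length 4)
Word 2: "army" (length 4)
One optimal edit sequence:
  1. delete 'd'  (+1)
  2. keep 'a'
  3. keep 'r'
  4. insert 'm'  (+1)
  5. substitute 'k' -> 'y'  (+1)
Edit distance = 3
Max length = max(4, 4) = 4
Similarity = 1 - 3/4
= 0.2500


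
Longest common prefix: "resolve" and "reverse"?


Word 1: "resolve"
Word 2: "reverse"
Comparing from start:
  Pos 0: 'r' == 'r'
  Pos 1: 'e' == 'e'
  Pos 2: 's' != 'v' (stop)
LCP = "re" (length 2)


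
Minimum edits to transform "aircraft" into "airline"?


Word 1: "aircraft" (length 8)
Word 2: "airline" (length 7)
One optimal edit sequence (insert/delete/substitute each cost 1):
  1. keep 'a'
  2. keep 'i'
  3. keep 'r'
  4. delete 'c'  (+1)
  5. substitute 'r' -> 'l'  (+1)
  6. substitute 'a' -> 'i'  (+1)
  7. substitute 'f' -> 'n'  (+1)
  8. substitute 't' -> 'e'  (+1)
Total edit operations: 5
Edit distance = 5


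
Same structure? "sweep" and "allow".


Pattern of "sweep": [0, 1, 2, 2, 3]
Pattern of "allow": [0, 1, 1, 2, 3]
Patterns do not match
Same pattern = No


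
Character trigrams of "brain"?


Word: "brain" (length 5)
Number of trigrams = 5 - 3 + 1 = 3
  Position 0: "bra"
  Position 1: "rai"
  Position 2: "ain"
Trigrams = "bra", "rai", "ain"


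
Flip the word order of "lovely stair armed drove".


Original: "lovely stair armed drove"
Words (1..n): lovely | stair | armed | drove
Reversed (n..1): drove | armed | stair | lovely
Result = "drove armed stair lovely"


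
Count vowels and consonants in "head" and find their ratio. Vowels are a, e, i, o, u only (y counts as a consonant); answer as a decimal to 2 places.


Word: "head"
Vowels (a,e,i,o,u): 2
Consonants: 2
Ratio = 2/2
= 1.00


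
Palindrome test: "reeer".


Word: "reeer"
Reversed: "reeer"
Forward == Backward? reeer == reeer
Palindrome = Yes


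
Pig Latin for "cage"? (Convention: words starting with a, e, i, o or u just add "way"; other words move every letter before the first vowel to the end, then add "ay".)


Word: "cage"
Starts with consonant(s) → move to end, add 'ay'
Consonant cluster: "c"
Pig Latin = "agecay"


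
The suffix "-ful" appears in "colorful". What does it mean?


Suffix: -ful
As in: colorful -> color + -ful
Meaning = full of


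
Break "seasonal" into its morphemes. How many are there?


Word: "seasonal"
Morphemes: season / -al
Each morpheme carries meaning
= 2 morphemes


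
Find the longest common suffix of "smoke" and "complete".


Word 1: "smoke"
Word 2: "complete"
Comparing from end:
  Pos -1: 'e' == 'e'
  Pos -2: 'k' != 't' (stop)
LCS = "e" (length 1)


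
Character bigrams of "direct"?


Word: "direct" (length 6)
Number of bigrams = 6 - 2 + 1 = 5
  Position 0: "di"
  Position 1: "ir"
  Position 2: "re"
  Position 3: "ec"
  Position 4: "ct"
Bigrams = "di", "ir", "re", "ec", "ct"


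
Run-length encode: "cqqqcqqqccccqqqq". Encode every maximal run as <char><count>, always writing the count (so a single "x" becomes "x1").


String: "cqqqcqqqccccqqqq"
Scanning for consecutive runs:
  'c' x 1
  'q' x 3
  'c' x 1
  'q' x 3
  'c' x 4
  'q' x 4
RLE = "c1q3c1q3c4q4"


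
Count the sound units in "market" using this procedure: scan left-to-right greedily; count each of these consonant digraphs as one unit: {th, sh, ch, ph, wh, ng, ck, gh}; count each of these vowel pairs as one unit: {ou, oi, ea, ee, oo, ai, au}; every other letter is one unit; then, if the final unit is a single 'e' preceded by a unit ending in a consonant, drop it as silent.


Word: "market" (6 letters)
Left-to-right scan:
  [1] 'm' (letter)
  [2] 'a' (letter)
  [3] 'r' (letter)
  [4] 'k' (letter)
  [5] 'e' (letter)
  [6] 't' (letter)
Units from scan: 6
Sound units = 6 units


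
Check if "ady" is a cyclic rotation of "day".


Word: "day", Candidate: "ady"
Method: check if candidate is substring of word+word
"dayday" contains "ady"? No
Is rotation = No


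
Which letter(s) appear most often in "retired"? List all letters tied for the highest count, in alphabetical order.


Word: "retired"
Letter counts:
  'd': 1
  'e': 2
  'i': 1
  'r': 2
  't': 1
Maximum count = 2
Most frequent = 'e', 'r' (2 times each)


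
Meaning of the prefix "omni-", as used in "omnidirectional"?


Prefix: omni-
Example: omnidirectional = omni- + directional
Meaning = all


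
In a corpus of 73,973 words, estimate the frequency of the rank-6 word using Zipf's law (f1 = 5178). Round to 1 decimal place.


Zipf's law: f(r) = f(1) / r
f(1) = 5178
f(6) = 5178 / 6
= 863.0 occurrences


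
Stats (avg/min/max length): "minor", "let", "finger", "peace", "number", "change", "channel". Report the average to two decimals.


Lengths: "minor"=5, "let"=3, "finger"=6, "peace"=5, "number"=6, "change"=6, "channel"=7
Sum = 38, Count = 7
Average = 38/7 = 5.43
= avg=5.43, min=3, max=7


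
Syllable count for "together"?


Word: "together"
Syllable breakdown: to / geth / er
Counting: 3 parts
= 3 syllables


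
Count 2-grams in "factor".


Word: "factor" (length 6)
Number of 2-grams = length - 2 + 1 = 6 - 2 + 1
= 5


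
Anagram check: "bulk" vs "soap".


Word 1: "bulk" → sorted: bklu
Word 2: "soap" → sorted: aops
Same letters? bklu != aops
Anagram = No


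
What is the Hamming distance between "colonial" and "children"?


Comparing character by character (same length = 8):
  Pos 0: 'c' vs 'c' =
  Pos 1: 'o' vs 'h' !=
  Pos 2: 'l' vs 'i' !=
  Pos 3: 'o' vs 'l' !=
  Pos 4: 'n' vs 'd' !=
  Pos 5: 'i' vs 'r' !=
  Pos 6: 'a' vs 'e' !=
  Pos 7: 'l' vs 'n' !=
Hamming distance = 7


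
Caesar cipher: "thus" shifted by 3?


Word: "thus"
Shift: 3
Each letter → (letter + shift) mod 26:
  't' (19) + 3 = 22 → 'w'
  'h' (7) + 3 = 10 → 'k'
  'u' (20) + 3 = 23 → 'x'
  's' (18) + 3 = 21 → 'v'
Result = "wkxv"


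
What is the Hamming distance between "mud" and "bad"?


Comparing character by character (same length = 3):
  Pos 0: 'm' vs 'b' !=
  Pos 1: 'u' vs 'a' !=
  Pos 2: 'd' vs 'd' =
Hamming distance = 2


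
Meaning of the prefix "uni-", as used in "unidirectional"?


Prefix: uni-
Example: unidirectional (uni- + directional)
Meaning = one


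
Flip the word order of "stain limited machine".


Original: "stain limited machine"
Words (1..n): stain | limited | machine
Reversed (n..1): machine | limited | stain
Result = "machine limited stain"


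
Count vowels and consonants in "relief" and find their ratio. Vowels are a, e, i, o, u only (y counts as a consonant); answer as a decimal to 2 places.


Word: "relief"
Vowels (a,e,i,o,u): 3
Consonants: 3
Ratio = 3/3
= 1.00


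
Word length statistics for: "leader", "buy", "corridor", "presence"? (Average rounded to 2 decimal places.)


Lengths: "leader"=6, "buy"=3, "corridor"=8, "presence"=8
Sum = 25, Count = 4
Average = 25/4 = 6.25
= avg=6.25, min=3, max=8


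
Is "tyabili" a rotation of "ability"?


Word: "ability", Candidate: "tyabili"
Method: check if candidate is substring of word+word
"abilityability" contains "tyabili"? Yes
Is rotation = Yes


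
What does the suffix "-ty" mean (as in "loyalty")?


Suffix: -ty
As in: loyalty -> loyal + -ty
Meaning = quality of


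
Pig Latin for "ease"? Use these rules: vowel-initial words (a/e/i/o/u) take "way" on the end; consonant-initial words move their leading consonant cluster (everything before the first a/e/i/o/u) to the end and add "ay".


Word: "ease"
Starts with vowel → add 'way'
Pig Latin = "easeway"


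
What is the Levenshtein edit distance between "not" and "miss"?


Word 1: "not" (length 3)
Word 2: "miss" (length 4)
One optimal edit sequence (insert/delete/substitute each cost 1):
  1. insert 'm'  (+1)
  2. substitute 'n' -> 'i'  (+1)
  3. substitute 'o' -> 's'  (+1)
  4. substitute 't' -> 's'  (+1)
Total edit operations: 4
Edit distance = 4


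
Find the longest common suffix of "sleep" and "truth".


Word 1: "sleep"
Word 2: "truth"
Comparing from end:
  Pos -1: 'p' != 'h' (stop)
LCS = "" (length 0)


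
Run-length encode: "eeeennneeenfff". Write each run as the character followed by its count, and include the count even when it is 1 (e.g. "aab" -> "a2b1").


String: "eeeennneeenfff"
Scanning for consecutive runs:
  'e' x 4
  'n' x 3
  'e' x 3
  'n' x 1
  'f' x 3
RLE = "e4n3e3n1f3"


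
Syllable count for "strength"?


Word: "strength"
Syllable breakdown: strength
Counting: 1 part
= 1 syllable


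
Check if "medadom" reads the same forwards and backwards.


Word: "medadom"
Reversed: "modadem"
Forward == Backward? medadom != modadem
Palindrome = No


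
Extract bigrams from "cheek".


Word: "cheek" (length 5)
Number of bigrams = 5 - 2 + 1 = 4
  Position 0: "ch"
  Position 1: "he"
  Position 2: "ee"
  Position 3: "ek"
Bigrams = "ch", "he", "ee", "ek"


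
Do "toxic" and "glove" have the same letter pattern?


Pattern of "toxic": [0, 1, 2, 3, 4]
Pattern of "glove": [0, 1, 2, 3, 4]
Patterns match
Same pattern = Yes


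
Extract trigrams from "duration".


Word: "duration" (length 8)
Number of trigrams = 8 - 3 + 1 = 6
  Position 0: "dur"
  Position 1: "ura"
  Position 2: "rat"
  Position 3: "ati"
  Position 4: "tio"
  Position 5: "ion"
Trigrams = "dur", "ura", "rat", "ati", "tio", "ion"


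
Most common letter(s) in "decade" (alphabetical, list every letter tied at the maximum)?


Word: "decade"
Letter counts:
  'a': 1
  'c': 1
  'd': 2
  'e': 2
Maximum count = 2
Most frequent = 'd', 'e' (2 times each)


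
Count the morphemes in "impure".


Word: "impure"
Morphemes: im- + pure
Each morpheme carries meaning
= 2 morphemes


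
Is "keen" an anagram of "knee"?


Word 1: "knee" → sorted: eekn
Word 2: "keen" → sorted: eekn
Same letters? eekn == eekn
Anagram = Yes


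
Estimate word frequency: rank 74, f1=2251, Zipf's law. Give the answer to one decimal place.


Zipf's law: f(r) = f(1) / r
f(1) = 2251
f(74) = 2251 / 74
= 30.4 occurrences


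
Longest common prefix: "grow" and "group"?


Word 1: "grow"
Word 2: "group"
Comparing from start:
  Pos 0: 'g' == 'g'
  Pos 1: 'r' == 'r'
  Pos 2: 'o' == 'o'
  Pos 3: 'w' != 'u' (stop)
LCP = "gro" (length 3)


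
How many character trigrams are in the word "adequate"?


Word: "adequate" (length 8)
Number of 3-grams = length - 3 + 1 = 8 - 3 + 1
= 6


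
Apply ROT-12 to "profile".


Word: "profile"
Shift: 12
Each letter → (letter + shift) mod 26:
  'p' (15) + 12 = 1 → 'b'
  'r' (17) + 12 = 3 → 'd'
  'o' (14) + 12 = 0 → 'a'
  'f' (5) + 12 = 17 → 'r'
  'i' (8) + 12 = 20 → 'u'
  'l' (11) + 12 = 23 → 'x'
  'e' (4) + 12 = 16 → 'q'
Result = "bdaruxq"


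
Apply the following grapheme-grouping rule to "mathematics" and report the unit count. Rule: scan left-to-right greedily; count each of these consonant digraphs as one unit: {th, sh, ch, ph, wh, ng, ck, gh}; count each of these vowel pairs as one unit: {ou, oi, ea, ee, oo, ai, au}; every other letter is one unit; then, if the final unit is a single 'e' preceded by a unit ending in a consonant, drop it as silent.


Word: "mathematics" (11 letters)
Left-to-right scan:
  1. 'm' (letter)
  2. 'a' (letter)
  3. 'th' (digraph)
  4. 'e' (letter)
  5. 'm' (letter)
  6. 'a' (letter)
  7. 't' (letter)
  8. 'i' (letter)
  9. 'c' (letter)
  10. 's' (letter)
Units from scan: 10
Sound units = 10 units


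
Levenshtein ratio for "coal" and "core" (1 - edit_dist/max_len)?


Word 1: "coal" (length 4)
Word 2: "core" (length 4)
One optimal edit sequence:
  1. keep 'c'
  2. keep 'o'
  3. substitute 'a' -> 'r'  (+1)
  4. substitute 'l' -> 'e'  (+1)
Edit distance = 2
Max length = max(4, 4) = 4
Similarity = 1 - 2/4
= 0.5000


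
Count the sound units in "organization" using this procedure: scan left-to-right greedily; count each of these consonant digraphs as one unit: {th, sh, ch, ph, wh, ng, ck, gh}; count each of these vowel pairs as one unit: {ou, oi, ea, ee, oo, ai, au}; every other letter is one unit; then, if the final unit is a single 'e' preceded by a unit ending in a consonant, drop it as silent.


Word: "organization" (12 letters)
Left-to-right scan:
  [1] 'o' (letter)
  [2] 'r' (letter)
  [3] 'g' (letter)
  [4] 'a' (letter)
  [5] 'n' (letter)
  [6] 'i' (letter)
  [7] 'z' (letter)
  [8] 'a' (letter)
  [9] 't' (letter)
  [10] 'i' (letter)
  [11] 'o' (letter)
  [12] 'n' (letter)
Units from scan: 12
Sound units = 12 units


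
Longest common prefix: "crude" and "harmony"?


Word 1: "crude"
Word 2: "harmony"
Comparing from start:
  Pos 0: 'c' != 'h' (stop)
LCP = "" (length 0)


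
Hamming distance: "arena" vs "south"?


Comparing character by character (same length = 5):
  Pos 0: 'a' vs 's' !=
  Pos 1: 'r' vs 'o' !=
  Pos 2: 'e' vs 'u' !=
  Pos 3: 'n' vs 't' !=
  Pos 4: 'a' vs 'h' !=
Hamming distance = 5


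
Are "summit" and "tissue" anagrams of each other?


Word 1: "summit" → sorted: immstu
Word 2: "tissue" → sorted: eisstu
Same letters? immstu != eisstu
Anagram = No


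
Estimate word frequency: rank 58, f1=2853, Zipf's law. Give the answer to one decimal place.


Zipf's law: f(r) = f(1) / r
f(1) = 2853
f(58) = 2853 / 58
= 49.2 occurrences


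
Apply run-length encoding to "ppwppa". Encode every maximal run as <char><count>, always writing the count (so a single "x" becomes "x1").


String: "ppwppa"
Scanning for consecutive runs:
  'p' x 2
  'w' x 1
  'p' x 2
  'a' x 1
RLE = "p2w1p2a1"


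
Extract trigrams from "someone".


Word: "someone" (length 7)
Number of trigrams = 7 - 3 + 1 = 5
  Position 0: "som"
  Position 1: "ome"
  Position 2: "meo"
  Position 3: "eon"
  Position 4: "one"
Trigrams = "som", "ome", "meo", "eon", "one"


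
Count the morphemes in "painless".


Word: "painless"
Morphemes: pain | -less
Each morpheme carries meaning
= 2 morphemes


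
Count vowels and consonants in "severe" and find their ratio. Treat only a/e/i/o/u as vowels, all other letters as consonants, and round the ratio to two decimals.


Word: "severe"
Vowels (a,e,i,o,u): 3
Consonants: 3
Ratio = 3/3
= 1.00


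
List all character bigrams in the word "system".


Word: "system" (length 6)
Number of bigrams = 6 - 2 + 1 = 5
  Position 0: "sy"
  Position 1: "ys"
  Position 2: "st"
  Position 3: "te"
  Position 4: "em"
Bigrams = "sy", "ys", "st", "te", "em"


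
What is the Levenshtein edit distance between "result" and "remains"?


Word 1: "result" (length 6)
Word 2: "remains" (length 7)
One optimal edit sequence (insert/delete/substitute each cost 1):
  1. keep 'r'
  2. keep 'e'
  3. insert 'm'  (+1)
  4. substitute 's' -> 'a'  (+1)
  5. substitute 'u' -> 'i'  (+1)
  6. substitute 'l' -> 'n'  (+1)
  7. substitute 't' -> 's'  (+1)
Total edit operations: 5
Edit distance = 5


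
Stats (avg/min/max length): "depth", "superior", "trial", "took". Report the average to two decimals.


Lengths: "depth"=5, "superior"=8, "trial"=5, "took"=4
Sum = 22, Count = 4
Average = 22/4 = 5.50
= avg=5.50, min=4, max=8


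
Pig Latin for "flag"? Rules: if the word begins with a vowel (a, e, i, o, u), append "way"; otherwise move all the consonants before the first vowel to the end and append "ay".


Word: "flag"
Starts with consonant(s) → move to end, add 'ay'
Consonant cluster: "fl"
Pig Latin = "agflay"


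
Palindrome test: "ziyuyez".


Word: "ziyuyez"
Reversed: "zeyuyiz"
Forward == Backward? ziyuyez != zeyuyiz
Palindrome = No


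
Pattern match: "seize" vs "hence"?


Pattern of "seize": [0, 1, 2, 3, 1]
Pattern of "hence": [0, 1, 2, 3, 1]
Patterns match
Same pattern = Yes


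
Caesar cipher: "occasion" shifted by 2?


Word: "occasion"
Shift: 2
Each letter → (letter + shift) mod 26:
  'o' (14) + 2 = 16 → 'q'
  'c' (2) + 2 = 4 → 'e'
  'c' (2) + 2 = 4 → 'e'
  'a' (0) + 2 = 2 → 'c'
  's' (18) + 2 = 20 → 'u'
  'i' (8) + 2 = 10 → 'k'
  'o' (14) + 2 = 16 → 'q'
  'n' (13) + 2 = 15 → 'p'
Result = "qeecukqp"


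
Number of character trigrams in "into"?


Word: "into" (length 4)
Number of 3-grams = length - 3 + 1 = 4 - 3 + 1
= 2


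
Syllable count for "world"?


Word: "world"
Syllable breakdown: world
Counting: 1 part
= 1 syllable


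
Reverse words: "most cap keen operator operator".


Original: "most cap keen operator operator"
Words (1..n): most | cap | keen | operator | operator
Reversed (n..1): operator | operator | keen | cap | most
Result = "operator operator keen cap most"


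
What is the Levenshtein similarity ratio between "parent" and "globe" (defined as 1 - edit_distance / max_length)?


Word 1: "parent" (length 6)
Word 2: "globe" (length 5)
One optimal edit sequence:
  1. delete 'p'  (+1)
  2. substitute 'a' -> 'g'  (+1)
  3. substitute 'r' -> 'l'  (+1)
  4. substitute 'e' -> 'o'  (+1)
  5. substitute 'n' -> 'b'  (+1)
  6. substitute 't' -> 'e'  (+1)
Edit distance = 6
Max length = max(6, 5) = 6
Similarity = 1 - 6/6
= 0.0000


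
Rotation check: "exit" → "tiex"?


Word: "exit", Candidate: "tiex"
Method: check if candidate is substring of word+word
"exitexit" contains "tiex"? No
Is rotation = No


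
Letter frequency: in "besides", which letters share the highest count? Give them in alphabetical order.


Word: "besides"
Letter counts:
  'b': 1
  'd': 1
  'e': 2
  'i': 1
  's': 2
Maximum count = 2
Most frequent = 'e', 's' (2 times each)


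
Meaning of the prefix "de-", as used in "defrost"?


Prefix: de-
As in: defrost -> de- + frost
Meaning = remove / reverse


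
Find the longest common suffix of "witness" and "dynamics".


Word 1: "witness"
Word 2: "dynamics"
Comparing from end:
  Pos -1: 's' == 's'
  Pos -2: 's' != 'c' (stop)
LCS = "s" (length 1)


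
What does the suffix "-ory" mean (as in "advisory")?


Suffix: -ory
Example: advisory (advise + -ory, with a spelling change)
Meaning = relating to / place for


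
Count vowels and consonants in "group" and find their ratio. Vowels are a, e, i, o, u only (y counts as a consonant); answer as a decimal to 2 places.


Word: "group"
Vowels (a,e,i,o,u): 2
Consonants: 3
Ratio = 2/3
= 0.67


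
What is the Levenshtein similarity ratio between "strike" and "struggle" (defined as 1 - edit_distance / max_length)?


Word 1: "strike" (length 6)
Word 2: "struggle" (length 8)
One optimal edit sequence:
  1. keep 's'
  2. keep 't'
  3. keep 'r'
  4. insert 'u'  (+1)
  5. insert 'g'  (+1)
  6. substitute 'i' -> 'g'  (+1)
  7. substitute 'k' -> 'l'  (+1)
  8. keep 'e'
Edit distance = 4
Max length = max(6, 8) = 8
Similarity = 1 - 4/8
= 0.5000


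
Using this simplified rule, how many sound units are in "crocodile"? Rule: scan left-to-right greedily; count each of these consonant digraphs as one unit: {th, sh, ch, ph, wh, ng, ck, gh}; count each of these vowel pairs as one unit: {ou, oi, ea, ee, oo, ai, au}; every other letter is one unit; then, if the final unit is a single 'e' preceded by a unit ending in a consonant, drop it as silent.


Word: "crocodile" (9 letters)
Left-to-right scan:
  [1] 'c' (letter)
  [2] 'r' (letter)
  [3] 'o' (letter)
  [4] 'c' (letter)
  [5] 'o' (letter)
  [6] 'd' (letter)
  [7] 'i' (letter)
  [8] 'l' (letter)
  [9] 'e' (letter)
Units from scan: 9
Final unit is 'e' after a consonant -> drop as silent (-1)
Sound units = 8 units


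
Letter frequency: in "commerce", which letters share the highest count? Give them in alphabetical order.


Word: "commerce"
Letter counts:
  'c': 2
  'e': 2
  'm': 2
  'o': 1
  'r': 1
Maximum count = 2
Most frequent = 'c', 'e', 'm' (2 times each)


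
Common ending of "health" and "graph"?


Word 1: "health"
Word 2: "graph"
Comparing from end:
  Pos -1: 'h' == 'h'
  Pos -2: 't' != 'p' (stop)
LCS = "h" (length 1)


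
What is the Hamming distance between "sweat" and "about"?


Comparing character by character (same length = 5):
  Pos 0: 's' vs 'a' !=
  Pos 1: 'w' vs 'b' !=
  Pos 2: 'e' vs 'o' !=
  Pos 3: 'a' vs 'u' !=
  Pos 4: 't' vs 't' =
Hamming distance = 4


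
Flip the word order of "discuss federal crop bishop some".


Original: "discuss federal crop bishop some"
Words (1..n): discuss | federal | crop | bishop | some
Reversed (n..1): some | bishop | crop | federal | discuss
Result = "some bishop crop federal discuss"


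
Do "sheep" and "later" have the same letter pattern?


Pattern of "sheep": [0, 1, 2, 2, 3]
Pattern of "later": [0, 1, 2, 3, 4]
Patterns do not match
Same pattern = No


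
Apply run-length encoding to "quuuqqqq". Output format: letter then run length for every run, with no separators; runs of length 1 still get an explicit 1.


String: "quuuqqqq"
Scanning for consecutive runs:
  'q' x 1
  'u' x 3
  'q' x 4
RLE = "q1u3q4"


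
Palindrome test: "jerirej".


Word: "jerirej"
Reversed: "jerirej"
Forward == Backward? jerirej == jerirej
Palindrome = Yes


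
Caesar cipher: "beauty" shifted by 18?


Word: "beauty"
Shift: 18
Each letter → (letter + shift) mod 26:
  'b' (1) + 18 = 19 → 't'
  'e' (4) + 18 = 22 → 'w'
  'a' (0) + 18 = 18 → 's'
  'u' (20) + 18 = 12 → 'm'
  't' (19) + 18 = 11 → 'l'
  'y' (24) + 18 = 16 → 'q'
Result = "twsmlq"


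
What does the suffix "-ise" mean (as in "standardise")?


Suffix: -ise
Example: standardise (standard + -ise)
Meaning = to make


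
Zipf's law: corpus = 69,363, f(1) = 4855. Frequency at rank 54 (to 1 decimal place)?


Zipf's law: f(r) = f(1) / r
f(1) = 4855
f(54) = 4855 / 54
= 89.9 occurrences


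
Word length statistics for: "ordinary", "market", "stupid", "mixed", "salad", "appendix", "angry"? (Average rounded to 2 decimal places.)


Lengths: "ordinary"=8, "market"=6, "stupid"=6, "mixed"=5, "salad"=5, "appendix"=8, "angry"=5
Sum = 43, Count = 7
Average = 43/7 = 6.14
= avg=6.14, min=5, max=8


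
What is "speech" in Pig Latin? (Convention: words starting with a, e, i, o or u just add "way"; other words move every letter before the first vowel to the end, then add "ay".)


Word: "speech"
Starts with consonant(s) → move to end, add 'ay'
Consonant cluster: "sp"
Pig Latin = "eechspay"


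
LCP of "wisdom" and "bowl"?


Word 1: "wisdom"
Word 2: "bowl"
Comparing from start:
  Pos 0: 'w' != 'b' (stop)
LCP = "" (length 0)


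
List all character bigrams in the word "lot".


Word: "lot" (length 3)
Number of bigrams = 3 - 2 + 1 = 2
  Position 0: "lo"
  Position 1: "ot"
Bigrams = "lo", "ot"


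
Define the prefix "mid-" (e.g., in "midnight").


Prefix: mid-
Example: midnight (mid- + night)
Meaning = middle


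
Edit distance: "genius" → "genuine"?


Word 1: "genius" (length 6)
Word 2: "genuine" (length 7)
One optimal edit sequence (insert/delete/substitute each cost 1):
  1. keep 'g'
  2. keep 'e'
  3. keep 'n'
  4. insert 'u'  (+1)
  5. keep 'i'
  6. substitute 'u' -> 'n'  (+1)
  7. substitute 's' -> 'e'  (+1)
Total edit operations: 3
Edit distance = 3


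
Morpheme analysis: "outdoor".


Word: "outdoor"
Morphemes: out- + door
Each morpheme carries meaning
= 2 morphemes


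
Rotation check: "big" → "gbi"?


Word: "big", Candidate: "gbi"
Method: check if candidate is substring of word+word
"bigbig" contains "gbi"? Yes
Is rotation = Yes


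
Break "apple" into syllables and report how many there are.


Word: "apple"
Syllable breakdown: ap / ple
Counting: 2 parts
= 2 syllables


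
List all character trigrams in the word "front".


Word: "front" (length 5)
Number of trigrams = 5 - 3 + 1 = 3
  Position 0: "fro"
  Position 1: "ron"
  Position 2: "ont"
Trigrams = "fro", "ron", "ont"


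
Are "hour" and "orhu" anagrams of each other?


Word 1: "hour" → sorted: horu
Word 2: "orhu" → sorted: horu
Same letters? horu == horu
Anagram = Yes


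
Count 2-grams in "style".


Word: "style" (length 5)
Number of 2-grams = length - 2 + 1 = 5 - 2 + 1
= 4


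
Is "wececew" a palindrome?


Word: "wececew"
Reversed: "wececew"
Forward == Backward? wececew == wececew
Palindrome = Yes


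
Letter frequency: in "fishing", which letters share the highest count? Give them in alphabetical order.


Word: "fishing"
Letter counts:
  'f': 1
  'g': 1
  'h': 1
  'i': 2
  'n': 1
  's': 1
Maximum count = 2
Most frequent = 'i' (2 times each)


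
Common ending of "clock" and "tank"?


Word 1: "clock"
Word 2: "tank"
Comparing from end:
  Pos -1: 'k' == 'k'
  Pos -2: 'c' != 'n' (stop)
LCS = "k" (length 1)


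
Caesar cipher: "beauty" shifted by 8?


Word: "beauty"
Shift: 8
Each letter → (letter + shift) mod 26:
  'b' (1) + 8 = 9 → 'j'
  'e' (4) + 8 = 12 → 'm'
  'a' (0) + 8 = 8 → 'i'
  'u' (20) + 8 = 2 → 'c'
  't' (19) + 8 = 1 → 'b'
  'y' (24) + 8 = 6 → 'g'
Result = "jmicbg"
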